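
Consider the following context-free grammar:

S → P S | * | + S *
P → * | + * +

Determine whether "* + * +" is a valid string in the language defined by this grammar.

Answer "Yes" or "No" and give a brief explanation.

No - no valid derivation exists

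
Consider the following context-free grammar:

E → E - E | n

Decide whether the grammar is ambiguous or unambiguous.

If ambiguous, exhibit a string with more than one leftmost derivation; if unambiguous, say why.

Ambiguous - the string 'n - n - n - n' has two distinct leftmost derivations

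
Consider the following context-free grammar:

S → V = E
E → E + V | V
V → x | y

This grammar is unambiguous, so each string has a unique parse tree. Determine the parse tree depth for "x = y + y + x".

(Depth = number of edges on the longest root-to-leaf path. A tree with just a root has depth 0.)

5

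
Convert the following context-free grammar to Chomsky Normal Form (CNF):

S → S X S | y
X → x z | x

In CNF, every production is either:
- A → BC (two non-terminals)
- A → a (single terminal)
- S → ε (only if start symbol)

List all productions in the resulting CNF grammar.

S → y; TX → x; TZ → z; X → x; S → S X0; X0 → X S; X → TX TZ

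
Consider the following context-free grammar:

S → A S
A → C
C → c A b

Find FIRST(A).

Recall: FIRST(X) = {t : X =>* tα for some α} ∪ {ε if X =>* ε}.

We compute FIRST(A) using the standard algorithm.
FIRST(A) = {c}
FIRST(C) = {c}
FIRST(S) = {c}
Therefore, FIRST(A) = {c}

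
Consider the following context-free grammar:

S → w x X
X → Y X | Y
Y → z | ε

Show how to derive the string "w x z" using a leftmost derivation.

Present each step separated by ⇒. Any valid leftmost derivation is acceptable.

S ⇒ w x X ⇒ w x Y X ⇒ w x z X ⇒ w x z Y ⇒ w x z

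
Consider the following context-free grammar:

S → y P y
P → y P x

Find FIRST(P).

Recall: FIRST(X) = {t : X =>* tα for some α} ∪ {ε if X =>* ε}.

We compute FIRST(P) using the standard algorithm.
FIRST(P) = {y}
FIRST(S) = {y}
Therefore, FIRST(P) = {y}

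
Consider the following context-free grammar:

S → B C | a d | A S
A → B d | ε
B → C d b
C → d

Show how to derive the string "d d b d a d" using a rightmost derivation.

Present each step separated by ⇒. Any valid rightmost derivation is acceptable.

S ⇒ A S ⇒ A a d ⇒ B d a d ⇒ C d b d a d ⇒ d d b d a d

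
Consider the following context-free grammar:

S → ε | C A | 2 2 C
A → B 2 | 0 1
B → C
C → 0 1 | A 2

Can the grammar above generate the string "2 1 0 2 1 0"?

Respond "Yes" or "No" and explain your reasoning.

No - no valid derivation exists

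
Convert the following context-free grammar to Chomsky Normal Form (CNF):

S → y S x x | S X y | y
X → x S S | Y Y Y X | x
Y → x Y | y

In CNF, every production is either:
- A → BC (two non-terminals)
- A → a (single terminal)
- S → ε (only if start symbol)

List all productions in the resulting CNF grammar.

TY → y; TX → x; S → y; X → x; Y → y; S → TY X0; X0 → S X1; X1 → TX TX; S → S X2; X2 → X TY; X → TX X3; X3 → S S; X → Y X4; X4 → Y X5; X5 → Y X; Y → TX Y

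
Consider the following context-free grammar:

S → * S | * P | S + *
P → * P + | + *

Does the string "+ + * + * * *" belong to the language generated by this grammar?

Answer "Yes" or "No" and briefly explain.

No - no valid derivation exists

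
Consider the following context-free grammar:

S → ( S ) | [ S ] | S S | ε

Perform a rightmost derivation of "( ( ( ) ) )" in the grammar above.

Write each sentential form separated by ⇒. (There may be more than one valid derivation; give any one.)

S ⇒ ( S ) ⇒ ( ( S ) ) ⇒ ( ( ( S ) ) ) ⇒ ( ( ( ) ) )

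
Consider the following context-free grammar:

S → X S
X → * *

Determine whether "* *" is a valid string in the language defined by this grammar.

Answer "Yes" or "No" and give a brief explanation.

No - no valid derivation exists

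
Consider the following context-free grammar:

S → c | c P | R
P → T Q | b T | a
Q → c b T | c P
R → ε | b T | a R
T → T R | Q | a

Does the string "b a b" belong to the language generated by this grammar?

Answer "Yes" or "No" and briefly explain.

No - no valid derivation exists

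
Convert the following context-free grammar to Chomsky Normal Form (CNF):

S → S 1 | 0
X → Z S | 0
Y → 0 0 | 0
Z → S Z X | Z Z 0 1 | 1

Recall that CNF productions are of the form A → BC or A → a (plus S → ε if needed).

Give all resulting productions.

T1 → 1; S → 0; X → 0; T0 → 0; Y → 0; Z → 1; S → S T1; X → Z S; Y → T0 T0; Z → S X0; X0 → Z X; Z → Z X1; X1 → Z X2; X2 → T0 T1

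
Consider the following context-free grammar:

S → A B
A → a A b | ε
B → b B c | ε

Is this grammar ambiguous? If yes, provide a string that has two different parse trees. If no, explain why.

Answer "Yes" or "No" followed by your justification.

No - the grammar is unambiguous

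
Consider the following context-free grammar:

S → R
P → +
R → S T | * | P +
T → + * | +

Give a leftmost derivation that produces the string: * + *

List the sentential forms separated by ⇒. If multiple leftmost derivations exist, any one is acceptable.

S ⇒ R ⇒ S T ⇒ R T ⇒ * T ⇒ * + *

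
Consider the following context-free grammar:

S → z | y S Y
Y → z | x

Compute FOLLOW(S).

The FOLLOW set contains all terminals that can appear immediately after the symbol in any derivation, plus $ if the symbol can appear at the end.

We compute FOLLOW(S) using the standard algorithm.
FOLLOW(S) starts with {$}.
FIRST(S) = {y, z}
FIRST(Y) = {x, z}
FOLLOW(S) = {$, x, z}
FOLLOW(Y) = {$, x, z}
Therefore, FOLLOW(S) = {$, x, z}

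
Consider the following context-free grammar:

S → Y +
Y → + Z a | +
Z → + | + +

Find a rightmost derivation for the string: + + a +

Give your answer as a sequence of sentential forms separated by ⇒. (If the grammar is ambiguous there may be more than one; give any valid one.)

S ⇒ Y + ⇒ + Z a + ⇒ + + a +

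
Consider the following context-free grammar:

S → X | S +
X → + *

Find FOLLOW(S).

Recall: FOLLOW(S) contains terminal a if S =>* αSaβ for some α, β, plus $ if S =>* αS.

We compute FOLLOW(S) using the standard algorithm.
FOLLOW(S) starts with {$}.
FIRST(S) = {+}
FIRST(X) = {+}
FOLLOW(S) = {$, +}
FOLLOW(X) = {$, +}
Therefore, FOLLOW(S) = {$, +}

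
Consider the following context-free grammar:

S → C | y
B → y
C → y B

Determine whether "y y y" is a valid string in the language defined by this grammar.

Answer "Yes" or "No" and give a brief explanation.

No - no valid derivation exists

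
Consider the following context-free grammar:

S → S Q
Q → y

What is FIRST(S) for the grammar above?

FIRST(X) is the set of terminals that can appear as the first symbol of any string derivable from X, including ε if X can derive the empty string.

We compute FIRST(S) using the standard algorithm.
FIRST(Q) = {y}
FIRST(S) = {}
Therefore, FIRST(S) = {}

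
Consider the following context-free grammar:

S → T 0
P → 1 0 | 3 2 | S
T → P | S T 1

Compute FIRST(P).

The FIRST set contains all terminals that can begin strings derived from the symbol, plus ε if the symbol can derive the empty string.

We compute FIRST(P) using the standard algorithm.
FIRST(P) = {1, 3}
FIRST(S) = {1, 3}
FIRST(T) = {1, 3}
Therefore, FIRST(P) = {1, 3}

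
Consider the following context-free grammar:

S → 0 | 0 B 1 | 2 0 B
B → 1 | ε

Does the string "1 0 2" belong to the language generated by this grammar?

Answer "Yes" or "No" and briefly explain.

No - no valid derivation exists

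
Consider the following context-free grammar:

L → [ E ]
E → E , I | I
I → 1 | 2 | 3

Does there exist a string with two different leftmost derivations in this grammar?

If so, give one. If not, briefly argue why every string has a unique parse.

No - every string in the language has a unique leftmost derivation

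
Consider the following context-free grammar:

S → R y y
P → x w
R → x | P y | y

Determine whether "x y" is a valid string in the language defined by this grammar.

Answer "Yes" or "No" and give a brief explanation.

No - no valid derivation exists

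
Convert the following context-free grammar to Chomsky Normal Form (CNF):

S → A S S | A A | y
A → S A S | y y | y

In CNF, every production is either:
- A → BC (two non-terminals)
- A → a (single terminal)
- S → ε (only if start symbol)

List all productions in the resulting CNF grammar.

S → y; TY → y; A → y; S → A X0; X0 → S S; S → A A; A → S X1; X1 → A S; A → TY TY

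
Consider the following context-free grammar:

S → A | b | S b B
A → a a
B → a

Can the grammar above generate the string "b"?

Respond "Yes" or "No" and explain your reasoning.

Yes - a valid derivation exists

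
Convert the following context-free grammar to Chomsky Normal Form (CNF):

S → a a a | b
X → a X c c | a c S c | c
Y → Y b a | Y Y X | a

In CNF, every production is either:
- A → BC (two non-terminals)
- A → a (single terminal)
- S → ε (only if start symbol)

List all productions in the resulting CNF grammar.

TA → a; S → b; TC → c; X → c; TB → b; Y → a; S → TA X0; X0 → TA TA; X → TA X1; X1 → X X2; X2 → TC TC; X → TA X3; X3 → TC X4; X4 → S TC; Y → Y X5; X5 → TB TA; Y → Y X6; X6 → Y X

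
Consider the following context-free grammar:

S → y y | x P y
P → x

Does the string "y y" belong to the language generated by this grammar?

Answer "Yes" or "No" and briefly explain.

Yes - a valid derivation exists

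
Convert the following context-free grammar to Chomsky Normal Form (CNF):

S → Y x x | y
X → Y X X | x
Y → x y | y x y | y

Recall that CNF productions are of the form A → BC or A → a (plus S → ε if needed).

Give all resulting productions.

TX → x; S → y; X → x; TY → y; Y → y; S → Y X0; X0 → TX TX; X → Y X1; X1 → X X; Y → TX TY; Y → TY X2; X2 → TX TY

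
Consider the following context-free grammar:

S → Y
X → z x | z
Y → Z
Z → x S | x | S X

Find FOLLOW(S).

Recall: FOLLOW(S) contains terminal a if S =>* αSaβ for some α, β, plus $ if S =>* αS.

We compute FOLLOW(S) using the standard algorithm.
FOLLOW(S) starts with {$}.
FIRST(S) = {x}
FIRST(X) = {z}
FIRST(Y) = {x}
FIRST(Z) = {x}
FOLLOW(S) = {$, z}
FOLLOW(X) = {$, z}
FOLLOW(Y) = {$, z}
FOLLOW(Z) = {$, z}
Therefore, FOLLOW(S) = {$, z}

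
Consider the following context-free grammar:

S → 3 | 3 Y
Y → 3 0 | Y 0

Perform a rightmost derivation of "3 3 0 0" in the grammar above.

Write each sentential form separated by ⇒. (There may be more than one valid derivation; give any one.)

S ⇒ 3 Y ⇒ 3 Y 0 ⇒ 3 3 0 0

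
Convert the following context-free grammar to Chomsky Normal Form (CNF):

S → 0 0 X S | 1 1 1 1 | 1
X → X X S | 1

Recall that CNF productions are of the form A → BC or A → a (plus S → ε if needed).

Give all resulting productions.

T0 → 0; T1 → 1; S → 1; X → 1; S → T0 X0; X0 → T0 X1; X1 → X S; S → T1 X2; X2 → T1 X3; X3 → T1 T1; X → X X4; X4 → X S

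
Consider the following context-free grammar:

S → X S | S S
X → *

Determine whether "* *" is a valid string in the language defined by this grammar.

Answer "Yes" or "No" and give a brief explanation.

No - no valid derivation exists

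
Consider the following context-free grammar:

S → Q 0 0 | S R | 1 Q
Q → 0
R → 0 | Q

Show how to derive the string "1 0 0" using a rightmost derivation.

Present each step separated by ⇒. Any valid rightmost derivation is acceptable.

S ⇒ S R ⇒ S 0 ⇒ 1 Q 0 ⇒ 1 0 0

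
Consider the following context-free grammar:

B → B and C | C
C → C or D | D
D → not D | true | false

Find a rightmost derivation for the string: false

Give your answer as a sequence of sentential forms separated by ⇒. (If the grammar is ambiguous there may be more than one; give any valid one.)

B ⇒ C ⇒ D ⇒ false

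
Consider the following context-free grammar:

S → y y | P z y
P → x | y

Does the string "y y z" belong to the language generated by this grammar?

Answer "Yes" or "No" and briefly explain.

No - no valid derivation exists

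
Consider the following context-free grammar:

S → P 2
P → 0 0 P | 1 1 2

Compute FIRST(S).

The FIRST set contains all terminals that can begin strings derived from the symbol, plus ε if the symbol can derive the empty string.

We compute FIRST(S) using the standard algorithm.
FIRST(P) = {0, 1}
FIRST(S) = {0, 1}
Therefore, FIRST(S) = {0, 1}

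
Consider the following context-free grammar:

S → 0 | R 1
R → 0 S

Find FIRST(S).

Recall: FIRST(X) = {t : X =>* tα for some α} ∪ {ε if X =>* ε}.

We compute FIRST(S) using the standard algorithm.
FIRST(R) = {0}
FIRST(S) = {0}
Therefore, FIRST(S) = {0}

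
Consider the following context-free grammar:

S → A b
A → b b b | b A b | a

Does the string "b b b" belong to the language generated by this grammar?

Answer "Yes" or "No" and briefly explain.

No - no valid derivation exists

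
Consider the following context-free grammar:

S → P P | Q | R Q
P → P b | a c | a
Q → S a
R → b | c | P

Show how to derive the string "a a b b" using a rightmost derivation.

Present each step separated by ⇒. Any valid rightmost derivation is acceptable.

S ⇒ P P ⇒ P P b ⇒ P P b b ⇒ P a b b ⇒ a a b b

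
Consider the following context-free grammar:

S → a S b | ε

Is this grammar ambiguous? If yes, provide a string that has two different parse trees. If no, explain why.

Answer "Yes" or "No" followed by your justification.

No - the grammar is unambiguous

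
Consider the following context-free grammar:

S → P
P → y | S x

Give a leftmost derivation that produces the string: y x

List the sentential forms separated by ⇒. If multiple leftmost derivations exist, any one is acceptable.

S ⇒ P ⇒ S x ⇒ P x ⇒ y x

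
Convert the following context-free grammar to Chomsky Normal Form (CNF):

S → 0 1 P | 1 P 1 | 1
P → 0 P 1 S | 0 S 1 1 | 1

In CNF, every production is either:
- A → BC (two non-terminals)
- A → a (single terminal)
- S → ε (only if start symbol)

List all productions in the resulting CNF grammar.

T0 → 0; T1 → 1; S → 1; P → 1; S → T0 X0; X0 → T1 P; S → T1 X1; X1 → P T1; P → T0 X2; X2 → P X3; X3 → T1 S; P → T0 X4; X4 → S X5; X5 → T1 T1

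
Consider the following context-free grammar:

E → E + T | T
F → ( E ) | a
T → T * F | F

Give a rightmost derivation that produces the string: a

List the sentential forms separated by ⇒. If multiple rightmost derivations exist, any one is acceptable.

E ⇒ T ⇒ F ⇒ a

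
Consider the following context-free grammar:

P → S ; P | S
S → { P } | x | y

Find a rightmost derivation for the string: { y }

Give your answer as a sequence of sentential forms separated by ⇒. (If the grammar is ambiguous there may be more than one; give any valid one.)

P ⇒ S ⇒ { P } ⇒ { S } ⇒ { y }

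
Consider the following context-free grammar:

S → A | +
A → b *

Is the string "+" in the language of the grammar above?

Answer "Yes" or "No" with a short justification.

Yes - a valid derivation exists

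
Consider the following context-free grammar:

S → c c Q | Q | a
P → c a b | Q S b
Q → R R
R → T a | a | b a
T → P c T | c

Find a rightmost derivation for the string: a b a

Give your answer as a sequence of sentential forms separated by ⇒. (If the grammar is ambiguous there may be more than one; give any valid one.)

S ⇒ Q ⇒ R R ⇒ R b a ⇒ a b a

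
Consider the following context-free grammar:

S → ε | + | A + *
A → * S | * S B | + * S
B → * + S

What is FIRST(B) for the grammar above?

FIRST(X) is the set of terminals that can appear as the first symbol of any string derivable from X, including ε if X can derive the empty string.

We compute FIRST(B) using the standard algorithm.
FIRST(A) = {*, +}
FIRST(B) = {*}
FIRST(S) = {*, +, ε}
Therefore, FIRST(B) = {*}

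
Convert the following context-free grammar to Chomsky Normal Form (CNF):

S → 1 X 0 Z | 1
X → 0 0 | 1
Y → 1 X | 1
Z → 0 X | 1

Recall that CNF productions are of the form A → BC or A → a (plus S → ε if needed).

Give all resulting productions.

T1 → 1; T0 → 0; S → 1; X → 1; Y → 1; Z → 1; S → T1 X0; X0 → X X1; X1 → T0 Z; X → T0 T0; Y → T1 X; Z → T0 X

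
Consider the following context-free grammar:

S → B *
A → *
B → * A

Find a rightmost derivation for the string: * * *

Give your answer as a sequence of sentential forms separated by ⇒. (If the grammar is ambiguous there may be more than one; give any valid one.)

S ⇒ B * ⇒ * A * ⇒ * * *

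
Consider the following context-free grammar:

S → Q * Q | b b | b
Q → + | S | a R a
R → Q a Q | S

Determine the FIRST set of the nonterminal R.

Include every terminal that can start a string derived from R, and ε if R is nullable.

We compute FIRST(R) using the standard algorithm.
FIRST(Q) = {+, a, b}
FIRST(R) = {+, a, b}
FIRST(S) = {+, a, b}
Therefore, FIRST(R) = {+, a, b}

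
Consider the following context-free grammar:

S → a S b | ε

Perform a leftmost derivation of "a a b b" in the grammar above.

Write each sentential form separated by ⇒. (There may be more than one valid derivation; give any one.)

S ⇒ a S b ⇒ a a S b b ⇒ a a b b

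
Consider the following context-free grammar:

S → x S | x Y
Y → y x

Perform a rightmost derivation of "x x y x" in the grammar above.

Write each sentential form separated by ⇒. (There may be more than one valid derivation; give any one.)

S ⇒ x S ⇒ x x Y ⇒ x x y x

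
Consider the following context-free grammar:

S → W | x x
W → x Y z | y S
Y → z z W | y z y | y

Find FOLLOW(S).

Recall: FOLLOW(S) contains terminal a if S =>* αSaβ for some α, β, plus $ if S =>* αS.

We compute FOLLOW(S) using the standard algorithm.
FOLLOW(S) starts with {$}.
FIRST(S) = {x, y}
FIRST(W) = {x, y}
FIRST(Y) = {y, z}
FOLLOW(S) = {$, z}
FOLLOW(W) = {$, z}
FOLLOW(Y) = {z}
Therefore, FOLLOW(S) = {$, z}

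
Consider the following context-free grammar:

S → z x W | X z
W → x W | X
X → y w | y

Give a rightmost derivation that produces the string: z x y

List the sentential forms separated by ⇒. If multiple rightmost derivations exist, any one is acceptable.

S ⇒ z x W ⇒ z x X ⇒ z x y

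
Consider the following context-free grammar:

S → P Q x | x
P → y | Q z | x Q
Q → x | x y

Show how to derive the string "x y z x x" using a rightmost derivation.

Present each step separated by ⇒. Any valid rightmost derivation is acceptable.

S ⇒ P Q x ⇒ P x x ⇒ Q z x x ⇒ x y z x x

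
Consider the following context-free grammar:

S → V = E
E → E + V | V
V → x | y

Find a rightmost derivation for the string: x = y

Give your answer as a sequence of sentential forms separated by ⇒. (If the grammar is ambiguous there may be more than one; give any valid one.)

S ⇒ V = E ⇒ V = V ⇒ V = y ⇒ x = y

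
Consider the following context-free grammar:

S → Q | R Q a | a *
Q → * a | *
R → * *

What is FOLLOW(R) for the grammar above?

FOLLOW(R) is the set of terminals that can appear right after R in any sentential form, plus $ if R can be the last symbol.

We compute FOLLOW(R) using the standard algorithm.
FOLLOW(S) starts with {$}.
FIRST(Q) = {*}
FIRST(R) = {*}
FIRST(S) = {*, a}
FOLLOW(Q) = {$, a}
FOLLOW(R) = {*}
FOLLOW(S) = {$}
Therefore, FOLLOW(R) = {*}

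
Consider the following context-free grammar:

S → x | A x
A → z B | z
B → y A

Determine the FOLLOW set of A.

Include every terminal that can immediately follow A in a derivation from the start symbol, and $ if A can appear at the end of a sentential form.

We compute FOLLOW(A) using the standard algorithm.
FOLLOW(S) starts with {$}.
FIRST(A) = {z}
FIRST(B) = {y}
FIRST(S) = {x, z}
FOLLOW(A) = {x}
FOLLOW(B) = {x}
FOLLOW(S) = {$}
Therefore, FOLLOW(A) = {x}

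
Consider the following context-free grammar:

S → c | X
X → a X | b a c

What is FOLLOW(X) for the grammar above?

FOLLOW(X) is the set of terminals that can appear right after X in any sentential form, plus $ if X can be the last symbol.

We compute FOLLOW(X) using the standard algorithm.
FOLLOW(S) starts with {$}.
FIRST(S) = {a, b, c}
FIRST(X) = {a, b}
FOLLOW(S) = {$}
FOLLOW(X) = {$}
Therefore, FOLLOW(X) = {$}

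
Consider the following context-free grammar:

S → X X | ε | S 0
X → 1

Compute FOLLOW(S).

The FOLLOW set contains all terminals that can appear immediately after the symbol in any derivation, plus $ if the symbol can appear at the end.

We compute FOLLOW(S) using the standard algorithm.
FOLLOW(S) starts with {$}.
FIRST(S) = {0, 1, ε}
FIRST(X) = {1}
FOLLOW(S) = {$, 0}
FOLLOW(X) = {$, 0, 1}
Therefore, FOLLOW(S) = {$, 0}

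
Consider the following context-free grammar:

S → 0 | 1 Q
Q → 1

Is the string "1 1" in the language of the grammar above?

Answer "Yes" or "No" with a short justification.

Yes - a valid derivation exists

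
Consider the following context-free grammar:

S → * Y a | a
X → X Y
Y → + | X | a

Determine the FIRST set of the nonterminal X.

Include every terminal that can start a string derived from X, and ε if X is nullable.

We compute FIRST(X) using the standard algorithm.
FIRST(S) = {*, a}
FIRST(X) = {}
FIRST(Y) = {+, a}
Therefore, FIRST(X) = {}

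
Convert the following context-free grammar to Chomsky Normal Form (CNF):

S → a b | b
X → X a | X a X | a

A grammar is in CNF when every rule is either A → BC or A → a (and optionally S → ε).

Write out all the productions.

TA → a; TB → b; S → b; X → a; S → TA TB; X → X TA; X → X X0; X0 → TA X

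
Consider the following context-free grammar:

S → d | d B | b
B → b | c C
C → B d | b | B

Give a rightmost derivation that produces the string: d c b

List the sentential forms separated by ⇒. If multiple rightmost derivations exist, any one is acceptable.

S ⇒ d B ⇒ d c C ⇒ d c b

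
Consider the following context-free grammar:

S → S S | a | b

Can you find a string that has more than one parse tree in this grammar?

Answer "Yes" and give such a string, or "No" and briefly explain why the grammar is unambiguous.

Yes - the string 'b a a a' has two distinct parse trees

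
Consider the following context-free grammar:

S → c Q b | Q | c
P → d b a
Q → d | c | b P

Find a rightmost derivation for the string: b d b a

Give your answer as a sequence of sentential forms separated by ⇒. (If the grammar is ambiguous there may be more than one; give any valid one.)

S ⇒ Q ⇒ b P ⇒ b d b a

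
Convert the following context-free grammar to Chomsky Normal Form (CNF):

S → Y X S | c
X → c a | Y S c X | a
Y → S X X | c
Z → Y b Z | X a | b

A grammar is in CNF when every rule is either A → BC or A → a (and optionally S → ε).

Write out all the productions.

S → c; TC → c; TA → a; X → a; Y → c; TB → b; Z → b; S → Y X0; X0 → X S; X → TC TA; X → Y X1; X1 → S X2; X2 → TC X; Y → S X3; X3 → X X; Z → Y X4; X4 → TB Z; Z → X TA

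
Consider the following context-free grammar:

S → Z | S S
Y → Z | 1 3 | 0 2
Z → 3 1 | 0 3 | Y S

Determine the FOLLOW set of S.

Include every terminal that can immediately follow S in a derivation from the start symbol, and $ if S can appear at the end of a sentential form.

We compute FOLLOW(S) using the standard algorithm.
FOLLOW(S) starts with {$}.
FIRST(S) = {0, 1, 3}
FIRST(Y) = {0, 1, 3}
FIRST(Z) = {0, 1, 3}
FOLLOW(S) = {$, 0, 1, 3}
FOLLOW(Y) = {0, 1, 3}
FOLLOW(Z) = {$, 0, 1, 3}
Therefore, FOLLOW(S) = {$, 0, 1, 3}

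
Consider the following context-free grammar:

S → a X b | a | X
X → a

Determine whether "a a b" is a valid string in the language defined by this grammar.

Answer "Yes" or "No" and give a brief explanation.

Yes - a valid derivation exists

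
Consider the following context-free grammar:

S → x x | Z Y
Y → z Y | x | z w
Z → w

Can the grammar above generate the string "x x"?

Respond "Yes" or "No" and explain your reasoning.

Yes - a valid derivation exists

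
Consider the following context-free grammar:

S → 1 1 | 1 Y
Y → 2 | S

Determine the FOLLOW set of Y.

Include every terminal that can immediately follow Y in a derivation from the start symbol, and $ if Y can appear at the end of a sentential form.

We compute FOLLOW(Y) using the standard algorithm.
FOLLOW(S) starts with {$}.
FIRST(S) = {1}
FIRST(Y) = {1, 2}
FOLLOW(S) = {$}
FOLLOW(Y) = {$}
Therefore, FOLLOW(Y) = {$}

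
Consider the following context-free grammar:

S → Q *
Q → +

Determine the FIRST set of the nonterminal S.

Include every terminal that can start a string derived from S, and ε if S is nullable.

We compute FIRST(S) using the standard algorithm.
FIRST(Q) = {+}
FIRST(S) = {+}
Therefore, FIRST(S) = {+}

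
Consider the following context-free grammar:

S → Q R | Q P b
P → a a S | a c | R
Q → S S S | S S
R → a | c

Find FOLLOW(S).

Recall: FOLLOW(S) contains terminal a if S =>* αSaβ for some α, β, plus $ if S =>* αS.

We compute FOLLOW(S) using the standard algorithm.
FOLLOW(S) starts with {$}.
FIRST(P) = {a, c}
FIRST(Q) = {}
FIRST(R) = {a, c}
FIRST(S) = {}
FOLLOW(P) = {b}
FOLLOW(Q) = {a, c}
FOLLOW(R) = {$, a, b, c}
FOLLOW(S) = {$, a, b, c}
Therefore, FOLLOW(S) = {$, a, b, c}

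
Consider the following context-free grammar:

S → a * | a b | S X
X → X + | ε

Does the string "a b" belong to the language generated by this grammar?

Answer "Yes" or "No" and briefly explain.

Yes - a valid derivation exists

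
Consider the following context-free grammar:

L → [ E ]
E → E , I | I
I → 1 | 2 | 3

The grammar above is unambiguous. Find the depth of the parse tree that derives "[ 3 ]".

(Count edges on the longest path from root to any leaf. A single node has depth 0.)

3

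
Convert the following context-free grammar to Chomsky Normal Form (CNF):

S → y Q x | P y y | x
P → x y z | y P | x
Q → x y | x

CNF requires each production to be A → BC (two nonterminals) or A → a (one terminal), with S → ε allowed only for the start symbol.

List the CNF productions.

TY → y; TX → x; S → x; TZ → z; P → x; Q → x; S → TY X0; X0 → Q TX; S → P X1; X1 → TY TY; P → TX X2; X2 → TY TZ; P → TY P; Q → TX TY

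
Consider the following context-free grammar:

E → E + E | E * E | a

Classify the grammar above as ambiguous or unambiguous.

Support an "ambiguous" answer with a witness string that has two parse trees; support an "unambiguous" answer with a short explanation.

Ambiguous - the string 'a + a + a * a' has two distinct parse trees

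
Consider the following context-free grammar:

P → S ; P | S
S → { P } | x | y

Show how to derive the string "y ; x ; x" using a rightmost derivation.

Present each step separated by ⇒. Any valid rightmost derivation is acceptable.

P ⇒ S ; P ⇒ S ; S ; P ⇒ S ; S ; S ⇒ S ; S ; x ⇒ S ; x ; x ⇒ y ; x ; x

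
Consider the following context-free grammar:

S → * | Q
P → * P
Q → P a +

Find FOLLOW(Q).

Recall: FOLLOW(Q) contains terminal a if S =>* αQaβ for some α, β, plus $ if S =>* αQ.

We compute FOLLOW(Q) using the standard algorithm.
FOLLOW(S) starts with {$}.
FIRST(P) = {*}
FIRST(Q) = {*}
FIRST(S) = {*}
FOLLOW(P) = {a}
FOLLOW(Q) = {$}
FOLLOW(S) = {$}
Therefore, FOLLOW(Q) = {$}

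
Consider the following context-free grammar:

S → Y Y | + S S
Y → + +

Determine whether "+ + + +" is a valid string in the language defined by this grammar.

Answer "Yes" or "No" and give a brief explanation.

Yes - a valid derivation exists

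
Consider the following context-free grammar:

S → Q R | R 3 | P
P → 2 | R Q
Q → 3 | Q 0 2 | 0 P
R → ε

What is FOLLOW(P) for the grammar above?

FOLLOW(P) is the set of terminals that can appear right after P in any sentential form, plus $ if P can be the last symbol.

We compute FOLLOW(P) using the standard algorithm.
FOLLOW(S) starts with {$}.
FIRST(P) = {0, 2, 3}
FIRST(Q) = {0, 3}
FIRST(R) = {ε}
FIRST(S) = {0, 2, 3}
FOLLOW(P) = {$, 0}
FOLLOW(Q) = {$, 0}
FOLLOW(R) = {$, 0, 3}
FOLLOW(S) = {$}
Therefore, FOLLOW(P) = {$, 0}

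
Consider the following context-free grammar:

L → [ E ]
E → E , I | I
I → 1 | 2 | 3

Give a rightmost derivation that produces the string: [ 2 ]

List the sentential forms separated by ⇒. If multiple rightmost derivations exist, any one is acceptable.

L ⇒ [ E ] ⇒ [ I ] ⇒ [ 2 ]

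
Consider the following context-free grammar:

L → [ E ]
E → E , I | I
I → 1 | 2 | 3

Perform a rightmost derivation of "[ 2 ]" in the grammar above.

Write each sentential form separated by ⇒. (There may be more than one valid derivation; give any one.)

L ⇒ [ E ] ⇒ [ I ] ⇒ [ 2 ]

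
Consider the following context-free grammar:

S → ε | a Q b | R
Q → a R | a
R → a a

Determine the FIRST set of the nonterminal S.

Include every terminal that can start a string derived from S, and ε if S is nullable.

We compute FIRST(S) using the standard algorithm.
FIRST(Q) = {a}
FIRST(R) = {a}
FIRST(S) = {a, ε}
Therefore, FIRST(S) = {a, ε}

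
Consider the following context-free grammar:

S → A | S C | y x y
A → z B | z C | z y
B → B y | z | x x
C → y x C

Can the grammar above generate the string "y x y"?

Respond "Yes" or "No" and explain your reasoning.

Yes - a valid derivation exists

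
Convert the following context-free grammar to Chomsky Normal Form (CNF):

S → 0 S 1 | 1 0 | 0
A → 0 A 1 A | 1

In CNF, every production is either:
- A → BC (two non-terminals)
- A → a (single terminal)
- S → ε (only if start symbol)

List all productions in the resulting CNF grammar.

T0 → 0; T1 → 1; S → 0; A → 1; S → T0 X0; X0 → S T1; S → T1 T0; A → T0 X1; X1 → A X2; X2 → T1 A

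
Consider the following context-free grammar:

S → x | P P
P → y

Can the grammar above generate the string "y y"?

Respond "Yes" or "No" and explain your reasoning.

Yes - a valid derivation exists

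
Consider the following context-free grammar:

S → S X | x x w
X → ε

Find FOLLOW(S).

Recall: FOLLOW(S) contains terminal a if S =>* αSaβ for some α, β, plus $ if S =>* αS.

We compute FOLLOW(S) using the standard algorithm.
FOLLOW(S) starts with {$}.
FIRST(S) = {x}
FIRST(X) = {ε}
FOLLOW(S) = {$}
FOLLOW(X) = {$}
Therefore, FOLLOW(S) = {$}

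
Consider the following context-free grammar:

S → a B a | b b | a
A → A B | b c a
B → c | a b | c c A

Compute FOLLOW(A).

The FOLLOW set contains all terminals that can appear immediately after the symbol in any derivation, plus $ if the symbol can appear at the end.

We compute FOLLOW(A) using the standard algorithm.
FOLLOW(S) starts with {$}.
FIRST(A) = {b}
FIRST(B) = {a, c}
FIRST(S) = {a, b}
FOLLOW(A) = {a, c}
FOLLOW(B) = {a, c}
FOLLOW(S) = {$}
Therefore, FOLLOW(A) = {a, c}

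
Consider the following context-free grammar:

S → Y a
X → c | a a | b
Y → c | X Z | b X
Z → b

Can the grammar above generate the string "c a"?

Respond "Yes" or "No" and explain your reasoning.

Yes - a valid derivation exists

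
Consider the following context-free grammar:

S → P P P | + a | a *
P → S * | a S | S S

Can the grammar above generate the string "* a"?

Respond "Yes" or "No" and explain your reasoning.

No - no valid derivation exists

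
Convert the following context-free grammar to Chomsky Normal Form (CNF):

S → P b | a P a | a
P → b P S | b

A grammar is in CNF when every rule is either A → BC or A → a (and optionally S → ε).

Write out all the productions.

TB → b; TA → a; S → a; P → b; S → P TB; S → TA X0; X0 → P TA; P → TB X1; X1 → P S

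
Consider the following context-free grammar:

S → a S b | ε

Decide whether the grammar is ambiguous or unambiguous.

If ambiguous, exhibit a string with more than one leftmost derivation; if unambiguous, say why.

Unambiguous - every string in the language has a unique leftmost derivation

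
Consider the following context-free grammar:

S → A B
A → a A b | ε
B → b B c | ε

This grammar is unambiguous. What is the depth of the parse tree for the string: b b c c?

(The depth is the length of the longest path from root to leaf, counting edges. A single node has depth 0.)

4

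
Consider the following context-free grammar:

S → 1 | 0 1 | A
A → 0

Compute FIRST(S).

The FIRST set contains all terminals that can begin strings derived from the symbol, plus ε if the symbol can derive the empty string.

We compute FIRST(S) using the standard algorithm.
FIRST(A) = {0}
FIRST(S) = {0, 1}
Therefore, FIRST(S) = {0, 1}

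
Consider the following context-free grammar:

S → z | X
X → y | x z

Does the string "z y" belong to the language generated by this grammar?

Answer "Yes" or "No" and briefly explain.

No - no valid derivation exists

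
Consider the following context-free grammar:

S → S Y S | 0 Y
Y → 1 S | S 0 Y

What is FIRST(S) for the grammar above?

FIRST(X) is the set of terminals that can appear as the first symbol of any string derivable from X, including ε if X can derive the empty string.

We compute FIRST(S) using the standard algorithm.
FIRST(S) = {0}
FIRST(Y) = {0, 1}
Therefore, FIRST(S) = {0}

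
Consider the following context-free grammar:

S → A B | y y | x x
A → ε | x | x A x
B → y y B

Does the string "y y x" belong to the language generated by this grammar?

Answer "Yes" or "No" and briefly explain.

No - no valid derivation exists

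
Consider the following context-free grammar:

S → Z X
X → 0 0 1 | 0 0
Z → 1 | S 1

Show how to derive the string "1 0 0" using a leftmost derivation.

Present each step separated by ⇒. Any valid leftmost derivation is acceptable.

S ⇒ Z X ⇒ 1 X ⇒ 1 0 0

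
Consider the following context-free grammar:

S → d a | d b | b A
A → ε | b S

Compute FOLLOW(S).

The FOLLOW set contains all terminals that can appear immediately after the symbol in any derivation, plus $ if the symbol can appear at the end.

We compute FOLLOW(S) using the standard algorithm.
FOLLOW(S) starts with {$}.
FIRST(A) = {b, ε}
FIRST(S) = {b, d}
FOLLOW(A) = {$}
FOLLOW(S) = {$}
Therefore, FOLLOW(S) = {$}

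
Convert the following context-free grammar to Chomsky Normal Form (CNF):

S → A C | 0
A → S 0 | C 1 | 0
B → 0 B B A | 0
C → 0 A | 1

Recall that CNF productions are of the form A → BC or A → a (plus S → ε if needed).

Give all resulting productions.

S → 0; T0 → 0; T1 → 1; A → 0; B → 0; C → 1; S → A C; A → S T0; A → C T1; B → T0 X0; X0 → B X1; X1 → B A; C → T0 A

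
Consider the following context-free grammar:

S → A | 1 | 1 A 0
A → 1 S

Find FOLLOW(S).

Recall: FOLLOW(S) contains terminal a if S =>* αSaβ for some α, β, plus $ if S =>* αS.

We compute FOLLOW(S) using the standard algorithm.
FOLLOW(S) starts with {$}.
FIRST(A) = {1}
FIRST(S) = {1}
FOLLOW(A) = {$, 0}
FOLLOW(S) = {$, 0}
Therefore, FOLLOW(S) = {$, 0}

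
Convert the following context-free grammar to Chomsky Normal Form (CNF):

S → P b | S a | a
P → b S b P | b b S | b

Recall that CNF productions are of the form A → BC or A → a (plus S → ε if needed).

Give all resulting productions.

TB → b; TA → a; S → a; P → b; S → P TB; S → S TA; P → TB X0; X0 → S X1; X1 → TB P; P → TB X2; X2 → TB S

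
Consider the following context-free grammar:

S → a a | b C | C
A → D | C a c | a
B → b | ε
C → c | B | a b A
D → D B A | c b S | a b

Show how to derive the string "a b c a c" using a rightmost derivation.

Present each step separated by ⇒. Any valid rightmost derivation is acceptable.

S ⇒ C ⇒ a b A ⇒ a b C a c ⇒ a b c a c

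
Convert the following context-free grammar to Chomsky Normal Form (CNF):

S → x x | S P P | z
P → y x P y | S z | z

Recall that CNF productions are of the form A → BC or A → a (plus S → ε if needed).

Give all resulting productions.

TX → x; S → z; TY → y; TZ → z; P → z; S → TX TX; S → S X0; X0 → P P; P → TY X1; X1 → TX X2; X2 → P TY; P → S TZ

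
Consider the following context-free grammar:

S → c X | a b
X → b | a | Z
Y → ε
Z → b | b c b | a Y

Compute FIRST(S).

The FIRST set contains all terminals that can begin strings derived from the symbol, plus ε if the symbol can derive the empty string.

We compute FIRST(S) using the standard algorithm.
FIRST(S) = {a, c}
FIRST(X) = {a, b}
FIRST(Y) = {ε}
FIRST(Z) = {a, b}
Therefore, FIRST(S) = {a, c}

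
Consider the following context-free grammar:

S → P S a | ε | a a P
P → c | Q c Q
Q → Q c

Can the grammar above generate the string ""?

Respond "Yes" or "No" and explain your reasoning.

Yes - a valid derivation exists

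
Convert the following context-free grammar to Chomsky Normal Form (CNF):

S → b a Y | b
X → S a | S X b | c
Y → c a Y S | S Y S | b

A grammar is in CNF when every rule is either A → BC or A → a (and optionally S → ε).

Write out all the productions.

TB → b; TA → a; S → b; X → c; TC → c; Y → b; S → TB X0; X0 → TA Y; X → S TA; X → S X1; X1 → X TB; Y → TC X2; X2 → TA X3; X3 → Y S; Y → S X4; X4 → Y S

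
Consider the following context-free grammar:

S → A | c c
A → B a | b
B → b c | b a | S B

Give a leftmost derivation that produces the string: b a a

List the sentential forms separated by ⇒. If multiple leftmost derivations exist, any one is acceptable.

S ⇒ A ⇒ B a ⇒ b a a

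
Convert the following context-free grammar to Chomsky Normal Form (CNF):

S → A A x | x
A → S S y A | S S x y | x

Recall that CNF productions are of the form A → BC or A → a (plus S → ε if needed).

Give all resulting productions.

TX → x; S → x; TY → y; A → x; S → A X0; X0 → A TX; A → S X1; X1 → S X2; X2 → TY A; A → S X3; X3 → S X4; X4 → TX TY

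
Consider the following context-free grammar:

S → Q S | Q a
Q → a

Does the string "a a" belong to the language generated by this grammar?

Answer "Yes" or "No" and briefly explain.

Yes - a valid derivation exists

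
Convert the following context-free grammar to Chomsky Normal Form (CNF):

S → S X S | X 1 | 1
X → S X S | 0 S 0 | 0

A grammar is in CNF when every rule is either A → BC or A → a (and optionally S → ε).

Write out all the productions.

T1 → 1; S → 1; T0 → 0; X → 0; S → S X0; X0 → X S; S → X T1; X → S X1; X1 → X S; X → T0 X2; X2 → S T0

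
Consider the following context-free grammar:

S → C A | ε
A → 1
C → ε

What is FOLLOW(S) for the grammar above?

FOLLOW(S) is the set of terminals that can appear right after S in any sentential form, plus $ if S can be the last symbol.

We compute FOLLOW(S) using the standard algorithm.
FOLLOW(S) starts with {$}.
FIRST(A) = {1}
FIRST(C) = {ε}
FIRST(S) = {1, ε}
FOLLOW(A) = {$}
FOLLOW(C) = {1}
FOLLOW(S) = {$}
Therefore, FOLLOW(S) = {$}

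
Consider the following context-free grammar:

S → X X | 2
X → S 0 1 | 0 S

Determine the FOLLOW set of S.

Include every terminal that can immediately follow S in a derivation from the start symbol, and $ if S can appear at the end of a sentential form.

We compute FOLLOW(S) using the standard algorithm.
FOLLOW(S) starts with {$}.
FIRST(S) = {0, 2}
FIRST(X) = {0, 2}
FOLLOW(S) = {$, 0, 2}
FOLLOW(X) = {$, 0, 2}
Therefore, FOLLOW(S) = {$, 0, 2}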